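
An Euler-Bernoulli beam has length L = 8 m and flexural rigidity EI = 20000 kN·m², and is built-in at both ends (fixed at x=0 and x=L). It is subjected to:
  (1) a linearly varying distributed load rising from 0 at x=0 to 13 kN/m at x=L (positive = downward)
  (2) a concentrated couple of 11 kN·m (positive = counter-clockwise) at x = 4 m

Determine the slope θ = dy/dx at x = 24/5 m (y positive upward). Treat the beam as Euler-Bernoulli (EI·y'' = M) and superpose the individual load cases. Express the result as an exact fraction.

Load 1 — triangular load w₀=13 kN/m (0→w₀ over full span):
  θ_1 = -w₀(2x(L-x)(L-2x)(x+2L)+x²(L-x)²)/(120LEI) = -13·(2·(24/5)·(8-(24/5))·(8-2·(24/5))·((24/5)+2·8)+(24/5)²·(8-(24/5))²)/(120·8·20000) = 208/390625 rad
Load 2 — applied couple M₀=11 kN·m at a=4 m (b=L-a=4):
  θ_2 = (R_Ax²/2 - M_Ax - M₀(x-a))/EI  [x>a] with R_A=33/16, M_A=11/4 = ((33/16)·(24/5)²/2 - (11/4)·(24/5) - 11·((24/5)-4))/20000 = 11/125000 rad
Superposition: θ = Σ θ_i = 1939/3125000 rad ≈ 0.000620 rad

θ(24/5) = 1939/3125000 rad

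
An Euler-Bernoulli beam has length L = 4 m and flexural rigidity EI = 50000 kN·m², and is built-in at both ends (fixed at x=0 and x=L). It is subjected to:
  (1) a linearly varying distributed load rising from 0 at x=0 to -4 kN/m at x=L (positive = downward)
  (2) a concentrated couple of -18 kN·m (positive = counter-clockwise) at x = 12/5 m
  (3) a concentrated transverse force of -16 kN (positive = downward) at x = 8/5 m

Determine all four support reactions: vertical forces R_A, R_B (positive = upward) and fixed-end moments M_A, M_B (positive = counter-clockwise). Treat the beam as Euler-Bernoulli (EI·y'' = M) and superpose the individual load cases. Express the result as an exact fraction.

Load 1 — triangular load w₀=-4 kN/m (0→w₀ over full span):
  R_A = 3w₀L/20 = 3·(-4)·4/20 = -12/5 kN
  M_A = w₀L²/30 = (-4)·4²/30 = -32/15 kN·m
  R_B = 7w₀L/20 = 7·(-4)·4/20 = -28/5 kN
  M_B = -w₀L²/20 = -(-4)·4²/20 = 16/5 kN·m
Load 2 — applied couple M₀=-18 kN·m at a=12/5 m (b=L-a=8/5):
  R_A = 6M₀ab/L³ = 6·(-18)·(12/5)·(8/5)/4³ = -162/25 kN
  M_A = M₀b(2a-b)/L² = (-18)·(8/5)·(2·(12/5)-(8/5))/4² = -144/25 kN·m
  R_B = -6M₀ab/L³ = -6·(-18)·(12/5)·(8/5)/4³ = 162/25 kN
  M_B = M₀a(2b-a)/L² = (-18)·(12/5)·(2·(8/5)-(12/5))/4² = -54/25 kN·m
Load 3 — point force P=-16 kN at a=8/5 m (b=L-a=12/5):
  R_A = Pb²(3a+b)/L³ = (-16)·(12/5)²·(3·(8/5)+(12/5))/4³ = -1296/125 kN
  M_A = Pab²/L² = (-16)·(8/5)·(12/5)²/4² = -1152/125 kN·m
  R_B = Pa²(a+3b)/L³ = (-16)·(8/5)²·((8/5)+3·(12/5))/4³ = -704/125 kN
  M_B = -Pa²b/L² = -(-16)·(8/5)²·(12/5)/4² = 768/125 kN·m
Superposition: R_A = -2406/125 kN, M_A = -6416/375 kN·m, R_B = -594/125 kN, M_B = 898/125 kN·m

R_A = -2406/125 kN, M_A = -6416/375 kN·m, R_B = -594/125 kN, M_B = 898/125 kN·m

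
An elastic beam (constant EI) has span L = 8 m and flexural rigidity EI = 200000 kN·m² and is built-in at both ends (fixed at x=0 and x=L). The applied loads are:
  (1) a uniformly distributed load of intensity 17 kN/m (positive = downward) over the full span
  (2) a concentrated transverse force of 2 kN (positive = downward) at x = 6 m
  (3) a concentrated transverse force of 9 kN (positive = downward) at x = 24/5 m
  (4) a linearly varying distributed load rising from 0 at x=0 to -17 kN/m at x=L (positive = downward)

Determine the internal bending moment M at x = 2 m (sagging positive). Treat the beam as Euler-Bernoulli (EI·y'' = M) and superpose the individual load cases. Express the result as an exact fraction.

Load 1 — uniform load w=17 kN/m over full span:
  M_1 = wLx/2 - wL²/12 - wx²/2 = 17·8·2/2 - 17·8²/12 - 17·2²/2 = 34/3 kN·m
Load 2 — point force P=2 kN at a=6 m (b=L-a=2):
  M_2 = Pb²(3a+b)x/L³ - Pab²/L²  [x≤a] = 2·2²·(3·6+2)·2/8³ - 2·6·2²/8² = -1/8 kN·m
Load 3 — point force P=9 kN at a=24/5 m (b=L-a=16/5):
  M_3 = Pb²(3a+b)x/L³ - Pab²/L²  [x≤a] = 9·(16/5)²·(3·(24/5)+(16/5))·2/8³ - 9·(24/5)·(16/5)²/8² = -72/125 kN·m
Load 4 — triangular load w₀=-17 kN/m (0→w₀ over full span):
  M_4 = 3w₀Lx/20 - w₀L²/30 - w₀x³/(6L) = 3·(-17)·8·2/20 - (-17)·8²/30 - (-17)·2³/(6·8) = -17/10 kN·m
Superposition: M = Σ M_i = 26797/3000 kN·m ≈ 8.932333 kN·m

M(2) = 26797/3000 kN·m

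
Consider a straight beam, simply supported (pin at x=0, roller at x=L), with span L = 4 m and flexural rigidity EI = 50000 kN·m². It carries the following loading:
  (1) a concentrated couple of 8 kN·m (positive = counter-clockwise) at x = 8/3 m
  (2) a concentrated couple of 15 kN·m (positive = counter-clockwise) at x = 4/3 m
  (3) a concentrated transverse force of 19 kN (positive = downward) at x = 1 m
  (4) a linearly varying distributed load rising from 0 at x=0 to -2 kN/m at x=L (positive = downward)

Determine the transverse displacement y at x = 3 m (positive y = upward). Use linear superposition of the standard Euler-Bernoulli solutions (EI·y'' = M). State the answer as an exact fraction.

y(3) = -673/7200000 m

Load 1 — applied couple M₀=8 kN·m at a=8/3 m (b=L-a=4/3):
  y_1 = (M₀x³/(6L)-M₀(x-a)²/2+C₁x)/EI  [x>a] with C₁=M₀(3b²-L²)/(6L)=-32/9 = (8·3³/(6·4)-8·(3-(8/3))²/2+(-32/9)·3)/50000 = -19/450000 m
Load 2 — applied couple M₀=15 kN·m at a=4/3 m (b=L-a=8/3):
  y_2 = (M₀x³/(6L)-M₀(x-a)²/2+C₁x)/EI  [x>a] with C₁=M₀(3b²-L²)/(6L)=10/3 = (15·3³/(6·4)-15·(3-(4/3))²/2+(10/3)·3)/50000 = 29/240000 m
Load 3 — point force P=19 kN at a=1 m (b=L-a=3):
  y_3 = -Pa(L-x)(2Lx-a²-x²)/(6LEI)  [x>a] = -19·1·(4-3)·(2·4·3-1²-3²)/(6·4·50000) = -133/600000 m
Load 4 — triangular load w₀=-2 kN/m (0→w₀ over full span):
  y_4 = -w₀x(7L⁴-10L²x²+3x⁴)/(360LEI) = -(-2)·3·(7·4⁴-10·4²·3²+3·3⁴)/(360·4·50000) = 119/2400000 m
Superposition: y = Σ y_i = -673/7200000 m ≈ -0.000093 m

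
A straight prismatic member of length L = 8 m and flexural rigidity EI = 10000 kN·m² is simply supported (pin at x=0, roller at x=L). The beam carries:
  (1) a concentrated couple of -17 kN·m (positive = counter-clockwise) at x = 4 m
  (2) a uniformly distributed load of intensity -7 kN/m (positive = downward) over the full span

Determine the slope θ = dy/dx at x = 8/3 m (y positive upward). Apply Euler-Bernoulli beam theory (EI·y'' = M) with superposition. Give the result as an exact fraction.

θ(8/3) = 5671/810000 rad

Load 1 — applied couple M₀=-17 kN·m at a=4 m (b=L-a=4):
  θ_1 = (M₀x²/(2L)+C₁)/EI  [x≤a] with C₁=M₀(3b²-L²)/(6L)=17/3 = ((-17)·(8/3)²/(2·8)+(17/3))/10000 = -17/90000 rad
Load 2 — uniform load w=-7 kN/m over full span:
  θ_2 = -w(L³-6Lx²+4x³)/(24EI) = -(-7)·(8³-6·8·(8/3)²+4·(8/3)³)/(24·10000) = 364/50625 rad
Superposition: θ = Σ θ_i = 5671/810000 rad ≈ 0.007001 rad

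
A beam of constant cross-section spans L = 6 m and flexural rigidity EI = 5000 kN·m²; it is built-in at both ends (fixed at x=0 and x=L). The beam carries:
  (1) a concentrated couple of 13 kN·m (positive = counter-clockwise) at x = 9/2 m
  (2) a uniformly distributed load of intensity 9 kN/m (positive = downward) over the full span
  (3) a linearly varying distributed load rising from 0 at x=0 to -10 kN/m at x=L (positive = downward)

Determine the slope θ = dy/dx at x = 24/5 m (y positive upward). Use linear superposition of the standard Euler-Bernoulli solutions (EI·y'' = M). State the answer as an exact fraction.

θ(24/5) = 1377/625000 rad

Load 1 — applied couple M₀=13 kN·m at a=9/2 m (b=L-a=3/2):
  θ_1 = (R_Ax²/2 - M_Ax - M₀(x-a))/EI  [x>a] with R_A=39/16, M_A=65/16 = ((39/16)·(24/5)²/2 - (65/16)·(24/5) - 13·((24/5)-(9/2)))/5000 = 117/125000 rad
Load 2 — uniform load w=9 kN/m over full span:
  θ_2 = -wx(L-x)(L-2x)/(12EI) = -9·(24/5)·(6-(24/5))·(6-2·(24/5))/(12·5000) = 243/78125 rad
Load 3 — triangular load w₀=-10 kN/m (0→w₀ over full span):
  θ_3 = -w₀(2x(L-x)(L-2x)(x+2L)+x²(L-x)²)/(120LEI) = -(-10)·(2·(24/5)·(6-(24/5))·(6-2·(24/5))·((24/5)+2·6)+(24/5)²·(6-(24/5))²)/(120·6·5000) = -144/78125 rad
Superposition: θ = Σ θ_i = 1377/625000 rad ≈ 0.002203 rad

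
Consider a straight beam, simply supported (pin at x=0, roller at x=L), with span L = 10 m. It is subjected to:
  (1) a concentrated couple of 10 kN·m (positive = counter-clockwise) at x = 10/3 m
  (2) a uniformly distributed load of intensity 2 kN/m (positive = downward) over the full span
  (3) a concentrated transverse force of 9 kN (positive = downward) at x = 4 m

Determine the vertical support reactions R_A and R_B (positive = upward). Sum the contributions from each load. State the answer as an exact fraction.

R_A = 82/5 kN, R_B = 63/5 kN

Load 1 — applied couple M₀=10 kN·m at a=10/3 m (b=L-a=20/3):
  R_A = M₀/L = 10/10 = 1 kN
  R_B = -M₀/L = -10/10 = -1 kN
Load 2 — uniform load w=2 kN/m over full span:
  R_A = wL/2 = 2·10/2 = 10 kN
  R_B = wL/2 = 2·10/2 = 10 kN
Load 3 — point force P=9 kN at a=4 m (b=L-a=6):
  R_A = Pb/L = 9·6/10 = 27/5 kN
  R_B = Pa/L = 9·4/10 = 18/5 kN
Superposition: R_A = 82/5 kN, R_B = 63/5 kN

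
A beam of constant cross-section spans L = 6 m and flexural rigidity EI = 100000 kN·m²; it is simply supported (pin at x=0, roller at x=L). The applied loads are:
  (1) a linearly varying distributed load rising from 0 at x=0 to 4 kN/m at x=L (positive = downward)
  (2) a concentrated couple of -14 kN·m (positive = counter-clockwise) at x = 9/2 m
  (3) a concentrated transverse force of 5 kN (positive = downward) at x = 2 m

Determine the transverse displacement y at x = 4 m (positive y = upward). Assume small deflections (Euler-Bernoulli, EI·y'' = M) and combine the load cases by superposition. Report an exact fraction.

Load 1 — triangular load w₀=4 kN/m (0→w₀ over full span):
  y_1 = -w₀x(7L⁴-10L²x²+3x⁴)/(360LEI) = -4·4·(7·6⁴-10·6²·4²+3·4⁴)/(360·6·100000) = -17/56250 m
Load 2 — applied couple M₀=-14 kN·m at a=9/2 m (b=L-a=3/2):
  y_2 = (M₀x³/(6L)+C₁x)/EI  [x≤a] with C₁=M₀(3b²-L²)/(6L)=91/8 = ((-14)·4³/(6·6)+(91/8)·4)/100000 = 371/1800000 m
Load 3 — point force P=5 kN at a=2 m (b=L-a=4):
  y_3 = -Pa(L-x)(2Lx-a²-x²)/(6LEI)  [x>a] = -5·2·(6-4)·(2·6·4-2²-4²)/(6·6·100000) = -7/45000 m
Superposition: y = Σ y_i = -151/600000 m ≈ -0.000252 m

y(4) = -151/600000 m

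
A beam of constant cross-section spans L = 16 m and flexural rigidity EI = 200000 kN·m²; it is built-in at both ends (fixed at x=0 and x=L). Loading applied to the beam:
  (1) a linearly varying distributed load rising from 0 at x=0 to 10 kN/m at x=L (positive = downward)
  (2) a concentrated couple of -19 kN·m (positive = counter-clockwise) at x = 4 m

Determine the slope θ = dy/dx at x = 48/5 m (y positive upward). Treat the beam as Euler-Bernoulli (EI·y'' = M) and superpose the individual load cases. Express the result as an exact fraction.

θ(48/5) = 4761/12500000 rad

Load 1 — triangular load w₀=10 kN/m (0→w₀ over full span):
  θ_1 = -w₀(2x(L-x)(L-2x)(x+2L)+x²(L-x)²)/(120LEI) = -10·(2·(48/5)·(16-(48/5))·(16-2·(48/5))·((48/5)+2·16)+(48/5)²·(16-(48/5))²)/(120·16·200000) = 128/390625 rad
Load 2 — applied couple M₀=-19 kN·m at a=4 m (b=L-a=12):
  θ_2 = (R_Ax²/2 - M_Ax - M₀(x-a))/EI  [x>a] with R_A=-171/128, M_A=57/16 = ((-171/128)·(48/5)²/2 - (57/16)·(48/5) - (-19)·((48/5)-4))/200000 = 133/2500000 rad
Superposition: θ = Σ θ_i = 4761/12500000 rad ≈ 0.000381 rad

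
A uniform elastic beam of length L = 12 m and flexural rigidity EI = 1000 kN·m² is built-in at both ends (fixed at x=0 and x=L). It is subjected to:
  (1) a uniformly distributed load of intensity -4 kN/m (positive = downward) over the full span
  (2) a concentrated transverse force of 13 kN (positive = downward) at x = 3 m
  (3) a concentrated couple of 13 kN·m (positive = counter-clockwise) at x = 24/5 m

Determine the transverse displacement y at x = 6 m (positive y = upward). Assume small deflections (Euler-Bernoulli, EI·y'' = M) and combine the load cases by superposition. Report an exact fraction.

y(6) = 8811/50000 m

Load 1 — uniform load w=-4 kN/m over full span:
  y_1 = -wx²(L-x)²/(24EI) = -(-4)·6²·(12-6)²/(24·1000) = 27/125 m
Load 2 — point force P=13 kN at a=3 m (b=L-a=9):
  y_2 = -Pa²(L-x)²(3bL-(3b+a)(L-x))/(6L³EI)  [x>a] = -13·3²·(12-6)²·(3·9·12-(3·9+3)·(12-6))/(6·12³·1000) = -117/2000 m
Load 3 — applied couple M₀=13 kN·m at a=24/5 m (b=L-a=36/5):
  y_3 = (R_Ax³/6 - M_Ax²/2 - M₀(x-a)²/2)/EI  [x>a] with R_A=39/25, M_A=39/25 = ((39/25)·6³/6 - (39/25)·6²/2 - 13·(6-(24/5))²/2)/1000 = 117/6250 m
Superposition: y = Σ y_i = 8811/50000 m ≈ 0.176220 m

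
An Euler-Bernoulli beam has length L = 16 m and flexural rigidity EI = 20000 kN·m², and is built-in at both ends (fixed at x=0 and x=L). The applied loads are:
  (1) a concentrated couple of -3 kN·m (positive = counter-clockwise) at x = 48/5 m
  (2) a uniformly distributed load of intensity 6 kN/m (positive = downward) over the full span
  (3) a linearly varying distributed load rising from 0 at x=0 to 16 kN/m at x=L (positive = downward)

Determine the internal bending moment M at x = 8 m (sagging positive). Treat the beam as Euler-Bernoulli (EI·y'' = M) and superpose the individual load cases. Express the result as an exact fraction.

M(8) = 2222/15 kN·m

Load 1 — applied couple M₀=-3 kN·m at a=48/5 m (b=L-a=32/5):
  M_1 = R_Ax - M_A  [x≤a] with R_A=-27/100, M_A=-24/25 = (-27/100)·8 - (-24/25) = -6/5 kN·m
Load 2 — uniform load w=6 kN/m over full span:
  M_2 = wLx/2 - wL²/12 - wx²/2 = 6·16·8/2 - 6·16²/12 - 6·8²/2 = 64 kN·m
Load 3 — triangular load w₀=16 kN/m (0→w₀ over full span):
  M_3 = 3w₀Lx/20 - w₀L²/30 - w₀x³/(6L) = 3·16·16·8/20 - 16·16²/30 - 16·8³/(6·16) = 256/3 kN·m
Superposition: M = Σ M_i = 2222/15 kN·m ≈ 148.133333 kN·m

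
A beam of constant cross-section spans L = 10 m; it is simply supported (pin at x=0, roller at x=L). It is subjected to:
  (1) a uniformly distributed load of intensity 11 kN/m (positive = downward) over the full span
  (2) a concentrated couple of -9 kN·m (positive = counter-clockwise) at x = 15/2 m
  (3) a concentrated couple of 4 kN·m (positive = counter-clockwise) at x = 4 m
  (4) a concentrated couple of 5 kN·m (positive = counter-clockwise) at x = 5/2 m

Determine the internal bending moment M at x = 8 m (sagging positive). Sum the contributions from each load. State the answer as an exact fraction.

Load 1 — uniform load w=11 kN/m over full span:
  M_1 = wx(L-x)/2 = 11·8·(10-8)/2 = 88 kN·m
Load 2 — applied couple M₀=-9 kN·m at a=15/2 m (b=L-a=5/2):
  M_2 = M₀x/L - M₀  [x>a] = (-9)·8/10 - (-9) = 9/5 kN·m
Load 3 — applied couple M₀=4 kN·m at a=4 m (b=L-a=6):
  M_3 = M₀x/L - M₀  [x>a] = 4·8/10 - 4 = -4/5 kN·m
Load 4 — applied couple M₀=5 kN·m at a=5/2 m (b=L-a=15/2):
  M_4 = M₀x/L - M₀  [x>a] = 5·8/10 - 5 = -1 kN·m
Superposition: M = Σ M_i = 88 kN·m ≈ 88.000000 kN·m

M(8) = 88 kN·m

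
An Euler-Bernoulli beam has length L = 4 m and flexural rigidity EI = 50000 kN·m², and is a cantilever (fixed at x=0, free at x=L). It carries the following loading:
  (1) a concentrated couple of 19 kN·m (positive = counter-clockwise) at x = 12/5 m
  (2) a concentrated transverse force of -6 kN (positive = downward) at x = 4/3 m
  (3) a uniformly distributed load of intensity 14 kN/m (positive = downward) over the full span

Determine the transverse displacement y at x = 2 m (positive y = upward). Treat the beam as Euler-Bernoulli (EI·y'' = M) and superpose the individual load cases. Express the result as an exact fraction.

y(2) = -1517/675000 m

Load 1 — applied couple M₀=19 kN·m at a=12/5 m (b=L-a=8/5):
  y_1 = M₀x²/(2EI)  [x≤a] = 19·2²/(2·50000) = 19/25000 m
Load 2 — point force P=-6 kN at a=4/3 m (b=L-a=8/3):
  y_2 = -Pa²(3x-a)/(6EI)  [x>a] = -(-6)·(4/3)²·(3·2-(4/3))/(6·50000) = 14/84375 m
Load 3 — uniform load w=14 kN/m over full span:
  y_3 = -wx²(x²-4Lx+6L²)/(24EI) = -14·2²·(2²-4·4·2+6·4²)/(24·50000) = -119/37500 m
Superposition: y = Σ y_i = -1517/675000 m ≈ -0.002247 m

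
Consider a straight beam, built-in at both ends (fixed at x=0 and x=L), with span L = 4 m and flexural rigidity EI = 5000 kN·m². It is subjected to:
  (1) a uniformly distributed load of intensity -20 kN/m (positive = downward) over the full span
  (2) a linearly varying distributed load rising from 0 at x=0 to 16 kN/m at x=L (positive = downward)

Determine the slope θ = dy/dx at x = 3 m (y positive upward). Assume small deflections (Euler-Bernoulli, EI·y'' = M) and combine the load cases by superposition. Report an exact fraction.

θ(3) = -59/50000 rad

Load 1 — uniform load w=-20 kN/m over full span:
  θ_1 = -wx(L-x)(L-2x)/(12EI) = -(-20)·3·(4-3)·(4-2·3)/(12·5000) = -1/500 rad
Load 2 — triangular load w₀=16 kN/m (0→w₀ over full span):
  θ_2 = -w₀(2x(L-x)(L-2x)(x+2L)+x²(L-x)²)/(120LEI) = -16·(2·3·(4-3)·(4-2·3)·(3+2·4)+3²·(4-3)²)/(120·4·5000) = 41/50000 rad
Superposition: θ = Σ θ_i = -59/50000 rad ≈ -0.001180 rad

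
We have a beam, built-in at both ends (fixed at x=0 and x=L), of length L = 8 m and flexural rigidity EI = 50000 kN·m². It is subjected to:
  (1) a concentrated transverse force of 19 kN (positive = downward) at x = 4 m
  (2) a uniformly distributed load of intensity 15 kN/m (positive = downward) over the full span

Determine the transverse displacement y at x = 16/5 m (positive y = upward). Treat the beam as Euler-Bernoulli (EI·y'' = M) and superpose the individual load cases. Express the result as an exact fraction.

y(16/5) = -904/234375 m

Load 1 — point force P=19 kN at a=4 m (b=L-a=4):
  y_1 = -Pb²x²(3aL-(3a+b)x)/(6L³EI)  [x≤a] = -19·4²·(16/5)²·(3·4·8-(3·4+4)·(16/5))/(6·8³·50000) = -1064/1171875 m
Load 2 — uniform load w=15 kN/m over full span:
  y_2 = -wx²(L-x)²/(24EI) = -15·(16/5)²·(8-(16/5))²/(24·50000) = -1152/390625 m
Superposition: y = Σ y_i = -904/234375 m ≈ -0.003857 m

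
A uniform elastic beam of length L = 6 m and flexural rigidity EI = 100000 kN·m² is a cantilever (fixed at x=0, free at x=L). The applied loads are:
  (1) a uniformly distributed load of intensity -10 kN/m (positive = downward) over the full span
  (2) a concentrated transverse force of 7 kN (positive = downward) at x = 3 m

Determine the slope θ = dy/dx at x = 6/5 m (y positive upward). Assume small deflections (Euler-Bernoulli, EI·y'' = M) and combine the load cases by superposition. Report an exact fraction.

Load 1 — uniform load w=-10 kN/m over full span:
  θ_1 = -wx(x²-3Lx+3L²)/(6EI) = -(-10)·(6/5)·((6/5)²-3·6·(6/5)+3·6²)/(6·100000) = 549/312500 rad
Load 2 — point force P=7 kN at a=3 m (b=L-a=3):
  θ_2 = -Px(2a-x)/(2EI)  [x≤a] = -7·(6/5)·(2·3-(6/5))/(2·100000) = -63/312500 rad
Superposition: θ = Σ θ_i = 243/156250 rad ≈ 0.001555 rad

θ(6/5) = 243/156250 rad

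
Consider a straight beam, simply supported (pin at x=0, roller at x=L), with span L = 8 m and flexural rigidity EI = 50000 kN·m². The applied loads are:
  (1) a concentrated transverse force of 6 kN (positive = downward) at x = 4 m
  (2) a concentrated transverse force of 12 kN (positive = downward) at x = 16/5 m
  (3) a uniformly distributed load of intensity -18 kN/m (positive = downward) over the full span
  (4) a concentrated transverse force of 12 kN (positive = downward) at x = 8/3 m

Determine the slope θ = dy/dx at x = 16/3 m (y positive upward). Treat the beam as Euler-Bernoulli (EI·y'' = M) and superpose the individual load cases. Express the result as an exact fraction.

θ(16/3) = -51431/21093750 rad

Load 1 — point force P=6 kN at a=4 m (b=L-a=4):
  θ_1 = -Pa(2L²-6Lx+3x²+a²)/(6LEI)  [x>a] = -6·4·(2·8²-6·8·(16/3)+3·(16/3)²+4²)/(6·8·50000) = 1/3750 rad
Load 2 — point force P=12 kN at a=16/5 m (b=L-a=24/5):
  θ_2 = -Pa(2L²-6Lx+3x²+a²)/(6LEI)  [x>a] = -12·(16/5)·(2·8²-6·8·(16/3)+3·(16/3)²+(16/5)²)/(6·8·50000) = 608/1171875 rad
Load 3 — uniform load w=-18 kN/m over full span:
  θ_3 = -w(L³-6Lx²+4x³)/(24EI) = -(-18)·(8³-6·8·(16/3)²+4·(16/3)³)/(24·50000) = -104/28125 rad
Load 4 — point force P=12 kN at a=8/3 m (b=L-a=16/3):
  θ_4 = -Pa(2L²-6Lx+3x²+a²)/(6LEI)  [x>a] = -12·(8/3)·(2·8²-6·8·(16/3)+3·(16/3)²+(8/3)²)/(6·8·50000) = 8/16875 rad
Superposition: θ = Σ θ_i = -51431/21093750 rad ≈ -0.002438 rad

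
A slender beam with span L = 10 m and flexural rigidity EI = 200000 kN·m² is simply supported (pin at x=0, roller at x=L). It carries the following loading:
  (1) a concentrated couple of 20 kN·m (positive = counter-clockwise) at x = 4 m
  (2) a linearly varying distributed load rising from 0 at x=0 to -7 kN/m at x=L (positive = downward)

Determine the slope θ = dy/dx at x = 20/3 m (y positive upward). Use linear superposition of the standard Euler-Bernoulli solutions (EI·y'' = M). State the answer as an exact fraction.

Load 1 — applied couple M₀=20 kN·m at a=4 m (b=L-a=6):
  θ_1 = (M₀x²/(2L)-M₀(x-a)+C₁)/EI  [x>a] with C₁=M₀(3b²-L²)/(6L)=8/3 = (20·(20/3)²/(2·10)-20·((20/3)-4)+(8/3))/200000 = -7/225000 rad
Load 2 — triangular load w₀=-7 kN/m (0→w₀ over full span):
  θ_2 = -w₀(7L⁴-30L²x²+15x⁴)/(360LEI) = -(-7)·(7·10⁴-30·10²·(20/3)²+15·(20/3)⁴)/(360·10·200000) = -637/1944000 rad
Superposition: θ = Σ θ_i = -17437/48600000 rad ≈ -0.000359 rad

θ(20/3) = -17437/48600000 rad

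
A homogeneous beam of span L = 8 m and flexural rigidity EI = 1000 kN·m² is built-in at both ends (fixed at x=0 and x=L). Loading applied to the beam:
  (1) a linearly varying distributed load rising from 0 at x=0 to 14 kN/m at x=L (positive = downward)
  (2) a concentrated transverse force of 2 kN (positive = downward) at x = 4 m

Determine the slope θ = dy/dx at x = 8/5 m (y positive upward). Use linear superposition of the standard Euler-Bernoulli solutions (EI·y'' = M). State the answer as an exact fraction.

Load 1 — triangular load w₀=14 kN/m (0→w₀ over full span):
  θ_1 = -w₀(2x(L-x)(L-2x)(x+2L)+x²(L-x)²)/(120LEI) = -14·(2·(8/5)·(8-(8/5))·(8-2·(8/5))·((8/5)+2·8)+(8/5)²·(8-(8/5))²)/(120·8·1000) = -6272/234375 rad
Load 2 — point force P=2 kN at a=4 m (b=L-a=4):
  θ_2 = -Pb²x(2aL-(3a+b)x)/(2L³EI)  [x≤a] = -2·4²·(8/5)·(2·4·8-(3·4+4)·(8/5))/(2·8³·1000) = -6/3125 rad
Superposition: θ = Σ θ_i = -6722/234375 rad ≈ -0.028681 rad

θ(8/5) = -6722/234375 rad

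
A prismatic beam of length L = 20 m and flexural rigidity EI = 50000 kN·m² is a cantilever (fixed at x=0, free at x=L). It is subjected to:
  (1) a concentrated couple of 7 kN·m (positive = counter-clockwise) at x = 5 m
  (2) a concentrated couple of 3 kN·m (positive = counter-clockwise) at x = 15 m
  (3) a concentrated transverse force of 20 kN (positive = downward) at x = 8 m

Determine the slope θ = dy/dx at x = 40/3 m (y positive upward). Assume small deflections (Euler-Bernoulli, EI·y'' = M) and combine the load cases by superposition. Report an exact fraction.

Load 1 — applied couple M₀=7 kN·m at a=5 m (b=L-a=15):
  θ_1 = M₀a/EI  [x>a] = 7·5/50000 = 7/10000 rad
Load 2 — applied couple M₀=3 kN·m at a=15 m (b=L-a=5):
  θ_2 = M₀x/EI  [x≤a] = 3·(40/3)/50000 = 1/1250 rad
Load 3 — point force P=20 kN at a=8 m (b=L-a=12):
  θ_3 = -Pa²/(2EI)  [x>a] = -20·8²/(2·50000) = -8/625 rad
Superposition: θ = Σ θ_i = -113/10000 rad ≈ -0.011300 rad

θ(40/3) = -113/10000 rad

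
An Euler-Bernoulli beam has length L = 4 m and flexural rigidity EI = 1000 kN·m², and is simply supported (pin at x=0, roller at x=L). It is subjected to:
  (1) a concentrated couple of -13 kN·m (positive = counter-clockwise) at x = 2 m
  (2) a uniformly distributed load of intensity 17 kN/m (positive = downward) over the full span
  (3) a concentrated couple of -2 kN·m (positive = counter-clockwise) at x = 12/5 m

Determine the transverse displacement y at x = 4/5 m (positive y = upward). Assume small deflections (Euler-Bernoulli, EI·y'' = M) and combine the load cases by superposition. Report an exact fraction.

y(4/5) = -29707/937500 m

Load 1 — applied couple M₀=-13 kN·m at a=2 m (b=L-a=2):
  y_1 = (M₀x³/(6L)+C₁x)/EI  [x≤a] with C₁=M₀(3b²-L²)/(6L)=13/6 = ((-13)·(4/5)³/(6·4)+(13/6)·(4/5))/1000 = 91/62500 m
Load 2 — uniform load w=17 kN/m over full span:
  y_2 = -wx(L³-2Lx²+x³)/(24EI) = -17·(4/5)·(4³-2·4·(4/5)²+(4/5)³)/(24·1000) = -7888/234375 m
Load 3 — applied couple M₀=-2 kN·m at a=12/5 m (b=L-a=8/5):
  y_3 = (M₀x³/(6L)+C₁x)/EI  [x≤a] with C₁=M₀(3b²-L²)/(6L)=52/75 = ((-2)·(4/5)³/(6·4)+(52/75)·(4/5))/1000 = 8/15625 m
Superposition: y = Σ y_i = -29707/937500 m ≈ -0.031687 m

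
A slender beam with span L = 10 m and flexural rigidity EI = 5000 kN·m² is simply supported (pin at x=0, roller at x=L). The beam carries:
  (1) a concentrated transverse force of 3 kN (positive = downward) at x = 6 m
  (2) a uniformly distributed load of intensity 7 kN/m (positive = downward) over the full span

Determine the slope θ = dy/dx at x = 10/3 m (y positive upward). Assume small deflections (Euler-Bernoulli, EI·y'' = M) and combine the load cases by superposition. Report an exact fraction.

Load 1 — point force P=3 kN at a=6 m (b=L-a=4):
  θ_1 = -Pb(L²-b²-3x²)/(6LEI)  [x≤a] = -3·4·(10²-4²-3·(10/3)²)/(6·10·5000) = -19/9375 rad
Load 2 — uniform load w=7 kN/m over full span:
  θ_2 = -w(L³-6Lx²+4x³)/(24EI) = -7·(10³-6·10·(10/3)²+4·(10/3)³)/(24·5000) = -91/3240 rad
Superposition: θ = Σ θ_i = -60979/2025000 rad ≈ -0.030113 rad

θ(10/3) = -60979/2025000 rad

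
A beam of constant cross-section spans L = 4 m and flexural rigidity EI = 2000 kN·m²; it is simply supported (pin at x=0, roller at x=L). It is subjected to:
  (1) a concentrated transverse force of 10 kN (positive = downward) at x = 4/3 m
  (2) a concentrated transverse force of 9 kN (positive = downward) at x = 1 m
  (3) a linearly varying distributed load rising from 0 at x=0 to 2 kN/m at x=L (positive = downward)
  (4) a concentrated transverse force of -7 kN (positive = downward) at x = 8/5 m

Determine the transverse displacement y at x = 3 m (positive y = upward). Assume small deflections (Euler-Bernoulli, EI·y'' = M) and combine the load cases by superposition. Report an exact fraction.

Load 1 — point force P=10 kN at a=4/3 m (b=L-a=8/3):
  y_1 = -Pa(L-x)(2Lx-a²-x²)/(6LEI)  [x>a] = -10·(4/3)·(4-3)·(2·4·3-(4/3)²-3²)/(6·4·2000) = -119/32400 m
Load 2 — point force P=9 kN at a=1 m (b=L-a=3):
  y_2 = -Pa(L-x)(2Lx-a²-x²)/(6LEI)  [x>a] = -9·1·(4-3)·(2·4·3-1²-3²)/(6·4·2000) = -21/8000 m
Load 3 — triangular load w₀=2 kN/m (0→w₀ over full span):
  y_3 = -w₀x(7L⁴-10L²x²+3x⁴)/(360LEI) = -2·3·(7·4⁴-10·4²·3²+3·3⁴)/(360·4·2000) = -119/96000 m
Load 4 — point force P=-7 kN at a=8/5 m (b=L-a=12/5):
  y_4 = -Pa(L-x)(2Lx-a²-x²)/(6LEI)  [x>a] = -(-7)·(8/5)·(4-3)·(2·4·3-(8/5)²-3²)/(6·4·2000) = 2177/750000 m
Superposition: y = Σ y_i = -1501661/324000000 m ≈ -0.004635 m

y(3) = -1501661/324000000 m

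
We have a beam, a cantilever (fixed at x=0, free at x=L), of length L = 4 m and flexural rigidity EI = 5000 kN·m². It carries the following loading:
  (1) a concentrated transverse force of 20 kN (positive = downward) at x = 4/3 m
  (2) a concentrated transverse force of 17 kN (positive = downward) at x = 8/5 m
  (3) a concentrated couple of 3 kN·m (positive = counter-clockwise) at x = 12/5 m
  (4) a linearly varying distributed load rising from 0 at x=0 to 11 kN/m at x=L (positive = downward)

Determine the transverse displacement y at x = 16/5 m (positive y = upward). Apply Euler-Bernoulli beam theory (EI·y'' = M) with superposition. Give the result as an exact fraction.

y(16/5) = -44380387/791015625 m

Load 1 — point force P=20 kN at a=4/3 m (b=L-a=8/3):
  y_1 = -Pa²(3x-a)/(6EI)  [x>a] = -20·(4/3)²·(3·(16/5)-(4/3))/(6·5000) = -496/50625 m
Load 2 — point force P=17 kN at a=8/5 m (b=L-a=12/5):
  y_2 = -Pa²(3x-a)/(6EI)  [x>a] = -17·(8/5)²·(3·(16/5)-(8/5))/(6·5000) = -544/46875 m
Load 3 — applied couple M₀=3 kN·m at a=12/5 m (b=L-a=8/5):
  y_3 = M₀a(2x-a)/(2EI)  [x>a] = 3·(12/5)·(2·(16/5)-(12/5))/(2·5000) = 9/3125 m
Load 4 — triangular load w₀=11 kN/m (0→w₀ over full span):
  y_4 = (w₀Lx³/12-w₀L²x²/6-w₀x⁵/(120L))/EI = (11·4·(16/5)³/12-11·4²·(16/5)²/6-11·(16/5)⁵/(120·4))/5000 = -1101056/29296875 m
Superposition: y = Σ y_i = -44380387/791015625 m ≈ -0.056106 m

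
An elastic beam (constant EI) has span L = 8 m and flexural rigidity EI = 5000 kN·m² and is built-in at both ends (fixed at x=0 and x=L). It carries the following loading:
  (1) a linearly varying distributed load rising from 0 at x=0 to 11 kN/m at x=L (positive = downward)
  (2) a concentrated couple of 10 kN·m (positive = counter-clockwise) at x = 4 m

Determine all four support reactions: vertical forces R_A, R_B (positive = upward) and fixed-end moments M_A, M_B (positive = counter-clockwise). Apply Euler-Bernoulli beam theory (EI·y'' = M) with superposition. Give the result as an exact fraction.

Load 1 — triangular load w₀=11 kN/m (0→w₀ over full span):
  R_A = 3w₀L/20 = 3·11·8/20 = 66/5 kN
  M_A = w₀L²/30 = 11·8²/30 = 352/15 kN·m
  R_B = 7w₀L/20 = 7·11·8/20 = 154/5 kN
  M_B = -w₀L²/20 = -11·8²/20 = -176/5 kN·m
Load 2 — applied couple M₀=10 kN·m at a=4 m (b=L-a=4):
  R_A = 6M₀ab/L³ = 6·10·4·4/8³ = 15/8 kN
  M_A = M₀b(2a-b)/L² = 10·4·(2·4-4)/8² = 5/2 kN·m
  R_B = -6M₀ab/L³ = -6·10·4·4/8³ = -15/8 kN
  M_B = M₀a(2b-a)/L² = 10·4·(2·4-4)/8² = 5/2 kN·m
Superposition: R_A = 603/40 kN, M_A = 779/30 kN·m, R_B = 1157/40 kN, M_B = -327/10 kN·m

R_A = 603/40 kN, M_A = 779/30 kN·m, R_B = 1157/40 kN, M_B = -327/10 kN·m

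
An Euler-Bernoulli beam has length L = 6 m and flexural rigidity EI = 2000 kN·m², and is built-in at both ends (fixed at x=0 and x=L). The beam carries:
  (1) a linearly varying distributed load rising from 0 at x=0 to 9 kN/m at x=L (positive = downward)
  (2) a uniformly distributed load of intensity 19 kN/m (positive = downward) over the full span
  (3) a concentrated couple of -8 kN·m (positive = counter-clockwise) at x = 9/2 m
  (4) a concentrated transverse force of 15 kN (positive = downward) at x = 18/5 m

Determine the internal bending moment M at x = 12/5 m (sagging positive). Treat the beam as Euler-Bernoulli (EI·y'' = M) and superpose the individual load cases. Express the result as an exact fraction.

M(12/5) = 8299/250 kN·m

Load 1 — triangular load w₀=9 kN/m (0→w₀ over full span):
  M_1 = 3w₀Lx/20 - w₀L²/30 - w₀x³/(6L) = 3·9·6·(12/5)/20 - 9·6²/30 - 9·(12/5)³/(6·6) = 648/125 kN·m
Load 2 — uniform load w=19 kN/m over full span:
  M_2 = wLx/2 - wL²/12 - wx²/2 = 19·6·(12/5)/2 - 19·6²/12 - 19·(12/5)²/2 = 627/25 kN·m
Load 3 — applied couple M₀=-8 kN·m at a=9/2 m (b=L-a=3/2):
  M_3 = R_Ax - M_A  [x≤a] with R_A=-3/2, M_A=-5/2 = (-3/2)·(12/5) - (-5/2) = -11/10 kN·m
Load 4 — point force P=15 kN at a=18/5 m (b=L-a=12/5):
  M_4 = Pb²(3a+b)x/L³ - Pab²/L²  [x≤a] = 15·(12/5)²·(3·(18/5)+(12/5))·(12/5)/6³ - 15·(18/5)·(12/5)²/6² = 504/125 kN·m
Superposition: M = Σ M_i = 8299/250 kN·m ≈ 33.196000 kN·m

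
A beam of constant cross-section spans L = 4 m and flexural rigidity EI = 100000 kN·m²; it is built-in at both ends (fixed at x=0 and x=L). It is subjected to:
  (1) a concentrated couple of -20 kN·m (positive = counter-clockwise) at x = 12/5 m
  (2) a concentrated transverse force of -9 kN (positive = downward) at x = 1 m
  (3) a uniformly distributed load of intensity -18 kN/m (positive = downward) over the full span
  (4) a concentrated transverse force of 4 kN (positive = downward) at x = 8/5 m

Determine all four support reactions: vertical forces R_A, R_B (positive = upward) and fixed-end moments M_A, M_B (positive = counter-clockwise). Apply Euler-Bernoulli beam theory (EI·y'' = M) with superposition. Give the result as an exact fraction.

R_A = -192807/4000 kN, M_A = -66317/2000 kN·m, R_B = -115193/4000 kN, M_B = 43503/2000 kN·m

Load 1 — applied couple M₀=-20 kN·m at a=12/5 m (b=L-a=8/5):
  R_A = 6M₀ab/L³ = 6·(-20)·(12/5)·(8/5)/4³ = -36/5 kN
  M_A = M₀b(2a-b)/L² = (-20)·(8/5)·(2·(12/5)-(8/5))/4² = -32/5 kN·m
  R_B = -6M₀ab/L³ = -6·(-20)·(12/5)·(8/5)/4³ = 36/5 kN
  M_B = M₀a(2b-a)/L² = (-20)·(12/5)·(2·(8/5)-(12/5))/4² = -12/5 kN·m
Load 2 — point force P=-9 kN at a=1 m (b=L-a=3):
  R_A = Pb²(3a+b)/L³ = (-9)·3²·(3·1+3)/4³ = -243/32 kN
  M_A = Pab²/L² = (-9)·1·3²/4² = -81/16 kN·m
  R_B = Pa²(a+3b)/L³ = (-9)·1²·(1+3·3)/4³ = -45/32 kN
  M_B = -Pa²b/L² = -(-9)·1²·3/4² = 27/16 kN·m
Load 3 — uniform load w=-18 kN/m over full span:
  R_A = wL/2 = (-18)·4/2 = -36 kN
  M_A = wL²/12 = (-18)·4²/12 = -24 kN·m
  R_B = wL/2 = (-18)·4/2 = -36 kN
  M_B = -wL²/12 = -(-18)·4²/12 = 24 kN·m
Load 4 — point force P=4 kN at a=8/5 m (b=L-a=12/5):
  R_A = Pb²(3a+b)/L³ = 4·(12/5)²·(3·(8/5)+(12/5))/4³ = 324/125 kN
  M_A = Pab²/L² = 4·(8/5)·(12/5)²/4² = 288/125 kN·m
  R_B = Pa²(a+3b)/L³ = 4·(8/5)²·((8/5)+3·(12/5))/4³ = 176/125 kN
  M_B = -Pa²b/L² = -4·(8/5)²·(12/5)/4² = -192/125 kN·m
Superposition: R_A = -192807/4000 kN, M_A = -66317/2000 kN·m, R_B = -115193/4000 kN, M_B = 43503/2000 kN·m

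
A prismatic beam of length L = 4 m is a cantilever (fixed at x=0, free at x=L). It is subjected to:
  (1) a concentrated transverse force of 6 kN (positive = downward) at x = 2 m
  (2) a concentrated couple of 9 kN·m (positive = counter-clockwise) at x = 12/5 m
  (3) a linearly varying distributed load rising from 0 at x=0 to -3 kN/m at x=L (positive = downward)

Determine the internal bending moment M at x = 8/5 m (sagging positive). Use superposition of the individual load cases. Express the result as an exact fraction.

M(8/5) = 1689/125 kN·m

Load 1 — point force P=6 kN at a=2 m (b=L-a=2):
  M_1 = -P(a-x)  [x≤a] = -6·(2-(8/5)) = -12/5 kN·m
Load 2 — applied couple M₀=9 kN·m at a=12/5 m (b=L-a=8/5):
  M_2 = M₀  [x≤a] = 9 = 9 kN·m
Load 3 — triangular load w₀=-3 kN/m (0→w₀ over full span):
  M_3 = w₀Lx/2 - w₀L²/3 - w₀x³/(6L) = (-3)·4·(8/5)/2 - (-3)·4²/3 - (-3)·(8/5)³/(6·4) = 864/125 kN·m
Superposition: M = Σ M_i = 1689/125 kN·m ≈ 13.512000 kN·m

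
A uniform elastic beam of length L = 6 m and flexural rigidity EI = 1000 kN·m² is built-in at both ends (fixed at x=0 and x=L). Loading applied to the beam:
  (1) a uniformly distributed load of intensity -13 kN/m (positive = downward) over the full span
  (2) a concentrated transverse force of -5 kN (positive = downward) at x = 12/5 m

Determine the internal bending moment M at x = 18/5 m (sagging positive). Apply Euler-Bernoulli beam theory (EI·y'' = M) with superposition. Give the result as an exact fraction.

M(18/5) = -2313/125 kN·m

Load 1 — uniform load w=-13 kN/m over full span:
  M_1 = wLx/2 - wL²/12 - wx²/2 = (-13)·6·(18/5)/2 - (-13)·6²/12 - (-13)·(18/5)²/2 = -429/25 kN·m
Load 2 — point force P=-5 kN at a=12/5 m (b=L-a=18/5):
  M_2 = Pa²(a+3b)(L-x)/L³ - Pa²b/L²  [x>a] = (-5)·(12/5)²·((12/5)+3·(18/5))·(6-(18/5))/6³ - (-5)·(12/5)²·(18/5)/6² = -168/125 kN·m
Superposition: M = Σ M_i = -2313/125 kN·m ≈ -18.504000 kN·m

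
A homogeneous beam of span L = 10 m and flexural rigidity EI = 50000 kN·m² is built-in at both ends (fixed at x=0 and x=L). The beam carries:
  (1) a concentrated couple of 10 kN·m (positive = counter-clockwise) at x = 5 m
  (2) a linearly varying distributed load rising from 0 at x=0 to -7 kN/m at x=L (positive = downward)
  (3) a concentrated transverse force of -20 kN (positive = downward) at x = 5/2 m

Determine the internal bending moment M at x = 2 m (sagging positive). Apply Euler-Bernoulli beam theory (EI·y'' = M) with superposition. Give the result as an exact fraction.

Load 1 — applied couple M₀=10 kN·m at a=5 m (b=L-a=5):
  M_1 = R_Ax - M_A  [x≤a] with R_A=3/2, M_A=5/2 = (3/2)·2 - (5/2) = 1/2 kN·m
Load 2 — triangular load w₀=-7 kN/m (0→w₀ over full span):
  M_2 = 3w₀Lx/20 - w₀L²/30 - w₀x³/(6L) = 3·(-7)·10·2/20 - (-7)·10²/30 - (-7)·2³/(6·10) = 49/15 kN·m
Load 3 — point force P=-20 kN at a=5/2 m (b=L-a=15/2):
  M_3 = Pb²(3a+b)x/L³ - Pab²/L²  [x≤a] = (-20)·(15/2)²·(3·(5/2)+(15/2))·2/10³ - (-20)·(5/2)·(15/2)²/10² = -45/8 kN·m
Superposition: M = Σ M_i = -223/120 kN·m ≈ -1.858333 kN·m

M(2) = -223/120 kN·m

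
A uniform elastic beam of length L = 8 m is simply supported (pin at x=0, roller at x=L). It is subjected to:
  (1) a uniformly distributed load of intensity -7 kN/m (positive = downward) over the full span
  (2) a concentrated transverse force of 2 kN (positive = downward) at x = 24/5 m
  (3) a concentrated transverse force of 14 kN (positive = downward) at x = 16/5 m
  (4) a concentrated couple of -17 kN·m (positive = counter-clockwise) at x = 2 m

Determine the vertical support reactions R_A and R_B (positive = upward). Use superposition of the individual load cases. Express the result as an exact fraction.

Load 1 — uniform load w=-7 kN/m over full span:
  R_A = wL/2 = (-7)·8/2 = -28 kN
  R_B = wL/2 = (-7)·8/2 = -28 kN
Load 2 — point force P=2 kN at a=24/5 m (b=L-a=16/5):
  R_A = Pb/L = 2·(16/5)/8 = 4/5 kN
  R_B = Pa/L = 2·(24/5)/8 = 6/5 kN
Load 3 — point force P=14 kN at a=16/5 m (b=L-a=24/5):
  R_A = Pb/L = 14·(24/5)/8 = 42/5 kN
  R_B = Pa/L = 14·(16/5)/8 = 28/5 kN
Load 4 — applied couple M₀=-17 kN·m at a=2 m (b=L-a=6):
  R_A = M₀/L = (-17)/8 = -17/8 kN
  R_B = -M₀/L = -(-17)/8 = 17/8 kN
Superposition: R_A = -837/40 kN, R_B = -763/40 kN

R_A = -837/40 kN, R_B = -763/40 kN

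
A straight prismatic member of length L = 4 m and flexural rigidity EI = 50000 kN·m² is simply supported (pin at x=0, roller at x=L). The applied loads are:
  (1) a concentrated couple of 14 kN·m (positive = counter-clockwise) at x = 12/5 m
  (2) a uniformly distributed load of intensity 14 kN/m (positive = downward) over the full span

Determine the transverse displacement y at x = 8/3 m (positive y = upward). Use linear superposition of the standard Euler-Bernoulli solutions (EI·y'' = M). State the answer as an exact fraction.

y(8/3) = -16303/18984375 m

Load 1 — applied couple M₀=14 kN·m at a=12/5 m (b=L-a=8/5):
  y_1 = (M₀x³/(6L)-M₀(x-a)²/2+C₁x)/EI  [x>a] with C₁=M₀(3b²-L²)/(6L)=-364/75 = (14·(8/3)³/(6·4)-14·((8/3)-(12/5))²/2+(-364/75)·(8/3))/50000 = -301/6328125 m
Load 2 — uniform load w=14 kN/m over full span:
  y_2 = -wx(L³-2Lx²+x³)/(24EI) = -14·(8/3)·(4³-2·4·(8/3)²+(8/3)³)/(24·50000) = -616/759375 m
Superposition: y = Σ y_i = -16303/18984375 m ≈ -0.000859 m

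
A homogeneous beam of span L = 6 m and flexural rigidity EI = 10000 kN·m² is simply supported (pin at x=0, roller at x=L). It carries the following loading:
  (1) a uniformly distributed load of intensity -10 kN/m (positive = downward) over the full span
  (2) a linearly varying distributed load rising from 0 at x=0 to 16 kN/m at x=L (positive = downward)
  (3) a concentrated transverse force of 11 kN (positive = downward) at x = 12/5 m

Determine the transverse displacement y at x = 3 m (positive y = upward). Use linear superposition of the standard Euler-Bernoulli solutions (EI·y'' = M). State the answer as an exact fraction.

y(3) = -6489/5000000 m

Load 1 — uniform load w=-10 kN/m over full span:
  y_1 = -wx(L³-2Lx²+x³)/(24EI) = -(-10)·3·(6³-2·6·3²+3³)/(24·10000) = 27/1600 m
Load 2 — triangular load w₀=16 kN/m (0→w₀ over full span):
  y_2 = -w₀x(7L⁴-10L²x²+3x⁴)/(360LEI) = -16·3·(7·6⁴-10·6²·3²+3·3⁴)/(360·6·10000) = -27/2000 m
Load 3 — point force P=11 kN at a=12/5 m (b=L-a=18/5):
  y_3 = -Pa(L-x)(2Lx-a²-x²)/(6LEI)  [x>a] = -11·(12/5)·(6-3)·(2·6·3-(12/5)²-3²)/(6·6·10000) = -5841/1250000 m
Superposition: y = Σ y_i = -6489/5000000 m ≈ -0.001298 m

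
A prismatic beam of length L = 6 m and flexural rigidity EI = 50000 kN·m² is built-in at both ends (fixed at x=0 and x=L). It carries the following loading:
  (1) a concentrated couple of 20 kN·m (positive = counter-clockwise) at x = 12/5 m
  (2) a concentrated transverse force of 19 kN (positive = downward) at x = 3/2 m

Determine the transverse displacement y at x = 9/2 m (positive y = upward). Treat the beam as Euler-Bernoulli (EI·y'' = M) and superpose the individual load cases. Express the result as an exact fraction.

y(9/2) = 81/25600000 m

Load 1 — applied couple M₀=20 kN·m at a=12/5 m (b=L-a=18/5):
  y_1 = (R_Ax³/6 - M_Ax²/2 - M₀(x-a)²/2)/EI  [x>a] with R_A=24/5, M_A=12/5 = ((24/5)·(9/2)³/6 - (12/5)·(9/2)²/2 - 20·((9/2)-(12/5))²/2)/50000 = 9/100000 m
Load 2 — point force P=19 kN at a=3/2 m (b=L-a=9/2):
  y_2 = -Pa²(L-x)²(3bL-(3b+a)(L-x))/(6L³EI)  [x>a] = -19·(3/2)²·(6-(9/2))²·(3·(9/2)·6-(3·(9/2)+(3/2))·(6-(9/2)))/(6·6³·50000) = -2223/25600000 m
Superposition: y = Σ y_i = 81/25600000 m ≈ 0.000003 m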